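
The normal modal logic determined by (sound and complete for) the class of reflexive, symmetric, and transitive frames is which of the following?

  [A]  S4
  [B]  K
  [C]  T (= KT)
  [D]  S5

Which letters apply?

(A) S4 is determined by the class of reflexive and transitive frames.
(B) K is determined by the class of arbitrary frames.
(C) T (= KT) is determined by the class of reflexive frames.
(D) S5 is determined by exactly this class.

D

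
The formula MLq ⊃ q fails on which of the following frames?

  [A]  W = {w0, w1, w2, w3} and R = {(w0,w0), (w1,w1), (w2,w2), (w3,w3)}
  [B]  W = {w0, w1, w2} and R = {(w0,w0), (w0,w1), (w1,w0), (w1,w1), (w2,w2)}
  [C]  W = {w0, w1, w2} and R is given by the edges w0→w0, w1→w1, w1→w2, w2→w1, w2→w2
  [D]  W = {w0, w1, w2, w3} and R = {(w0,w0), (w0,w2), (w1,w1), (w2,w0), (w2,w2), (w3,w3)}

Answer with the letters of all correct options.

none

The schema MLq ⊃ q is the dual of axiom B; it is valid on a frame iff R is symmetric.
(A) R is symmetric (every R-edge is matched by its reverse), so the schema is valid here.
(B) R is symmetric (every R-edge is matched by its reverse), so the schema is valid here.
(C) R is symmetric (every R-edge is matched by its reverse), so the schema is valid here.
(D) R is symmetric (every R-edge is matched by its reverse), so the schema is valid here.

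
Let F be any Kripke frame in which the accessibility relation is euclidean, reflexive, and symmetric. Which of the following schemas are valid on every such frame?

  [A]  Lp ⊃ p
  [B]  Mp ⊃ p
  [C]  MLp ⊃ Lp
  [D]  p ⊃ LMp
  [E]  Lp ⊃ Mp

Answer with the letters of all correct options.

A relation that is euclidean, reflexive, and symmetric is also serial and transitive.
(A) Lp ⊃ p (axiom T) characterises the reflexive frames. Every such R is reflexive — valid.
(B) Mp ⊃ p (the converse of T) corresponds to R being a subset of the identity. Such an R need not be a subset of the identity, so not valid.
(C) the dual of axiom 5: valid iff R is euclidean. Every such R is euclidean — valid.
(D) p ⊃ LMp is axiom B, which corresponds to symmetry. Every such R is symmetric — valid.
(E) Lp ⊃ Mp (axiom D) characterises the serial frames. Every such R is serial — valid.

A, C, D, E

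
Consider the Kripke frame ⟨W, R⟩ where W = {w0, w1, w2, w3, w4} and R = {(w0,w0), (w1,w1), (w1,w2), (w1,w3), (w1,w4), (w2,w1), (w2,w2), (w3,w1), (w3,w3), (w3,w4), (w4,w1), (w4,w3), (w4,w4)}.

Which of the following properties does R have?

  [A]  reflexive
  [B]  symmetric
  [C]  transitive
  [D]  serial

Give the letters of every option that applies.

A, B, D

(A) reflexive: each world relates to itself.
(B) symmetric: every R-edge is matched by its reverse.
(C) not transitive: w2 R w1 and w1 R w3 but not w2 R w3.
(D) serial: every world has an R-successor.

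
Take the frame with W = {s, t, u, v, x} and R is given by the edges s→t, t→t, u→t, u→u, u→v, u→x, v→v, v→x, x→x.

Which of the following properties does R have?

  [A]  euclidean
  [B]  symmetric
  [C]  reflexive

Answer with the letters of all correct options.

(A) not euclidean: u R t and u R u but not t R u.
(B) not symmetric: s R t but not t R s.
(C) not reflexive: not s R s.

none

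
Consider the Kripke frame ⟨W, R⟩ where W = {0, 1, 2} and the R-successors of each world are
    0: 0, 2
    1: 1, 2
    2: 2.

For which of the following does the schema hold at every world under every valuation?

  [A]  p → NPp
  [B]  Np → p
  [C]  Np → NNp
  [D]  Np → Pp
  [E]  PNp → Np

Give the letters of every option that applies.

R is reflexive: each world relates to itself.
R is not symmetric: 0 R 2 but not 2 R 0.
R is transitive: R is closed under composition.
R is not euclidean: 0 R 2 and 0 R 0 but not 2 R 0.
R is serial: every world has an R-successor.
(A) p → NPp (axiom B) characterises the symmetric frames. R is not symmetric — not valid.
(B) axiom T: valid iff R is reflexive. R is reflexive — valid.
(C) Np → NNp (axiom 4) characterises the transitive frames. R is transitive — valid.
(D) Np → Pp is axiom D, which corresponds to seriality. R is serial — valid.
(E) PNp → Np is the dual of axiom 5, which corresponds to the euclidean property. R is not euclidean — not valid.

B, C, D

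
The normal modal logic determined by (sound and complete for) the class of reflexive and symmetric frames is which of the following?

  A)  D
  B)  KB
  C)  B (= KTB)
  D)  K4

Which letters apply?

C

(A) D is determined by the class of serial frames.
(B) KB is determined by the class of symmetric frames.
(C) B (= KTB) is determined by exactly this class.
(D) K4 is determined by the class of transitive frames.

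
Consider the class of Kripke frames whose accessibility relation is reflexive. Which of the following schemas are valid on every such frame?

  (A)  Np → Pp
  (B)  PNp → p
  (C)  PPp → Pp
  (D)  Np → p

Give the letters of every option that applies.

A, D

A reflexive relation is serial.
(A) Np → Pp (axiom D) characterises the serial frames. Every such R is serial — valid.
(B) PNp → p is the dual of axiom B, which corresponds to symmetry. Such an R need not be symmetric — not valid.
(C) the dual of axiom 4: valid iff R is transitive. Such an R need not be transitive — not valid.
(D) axiom T: valid iff R is reflexive. Every such R is reflexive — valid.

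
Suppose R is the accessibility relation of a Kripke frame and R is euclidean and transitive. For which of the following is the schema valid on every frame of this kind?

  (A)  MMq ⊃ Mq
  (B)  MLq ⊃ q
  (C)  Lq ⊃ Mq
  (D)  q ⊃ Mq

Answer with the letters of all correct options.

(A) MMq ⊃ Mq is the dual of axiom 4; it is valid on a frame exactly when R is transitive. Every such R is transitive, so valid.
(B) MLq ⊃ q (the dual of axiom B) characterises the symmetric frames. Such an R need not be symmetric — not valid.
(C) axiom D: valid iff R is serial. Such an R need not be serial — not valid.
(D) the dual of axiom T: valid iff R is reflexive. Such an R need not be reflexive — not valid.

A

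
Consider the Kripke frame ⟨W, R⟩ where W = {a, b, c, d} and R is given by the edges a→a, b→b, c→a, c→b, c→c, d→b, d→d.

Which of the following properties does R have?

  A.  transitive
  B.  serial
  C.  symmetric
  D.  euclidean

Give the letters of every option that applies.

(A) transitive: R is closed under composition.
(B) serial: every world has an R-successor.
(C) not symmetric: c R a but not a R c.
(D) not euclidean: c R a and c R b but not a R b.

A, B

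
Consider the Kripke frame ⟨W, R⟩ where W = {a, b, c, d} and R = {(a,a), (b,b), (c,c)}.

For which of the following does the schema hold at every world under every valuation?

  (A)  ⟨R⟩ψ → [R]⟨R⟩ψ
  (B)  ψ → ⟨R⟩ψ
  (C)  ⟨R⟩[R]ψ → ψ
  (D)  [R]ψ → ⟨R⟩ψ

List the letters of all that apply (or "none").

R is not reflexive: not d R d.
R is symmetric: every R-edge is matched by its reverse.
R is euclidean: any two R-successors of the same world are R-related.
R is not serial: d has no R-successor.
(A) ⟨R⟩ψ → [R]⟨R⟩ψ (axiom 5) characterises the euclidean frames. R is euclidean — valid.
(B) ψ → ⟨R⟩ψ is the dual of axiom T; it is valid on a frame exactly when R is reflexive. R is not reflexive, so not valid.
(C) ⟨R⟩[R]ψ → ψ (the dual of axiom B) characterises the symmetric frames. R is symmetric — valid.
(D) [R]ψ → ⟨R⟩ψ is axiom D, which corresponds to seriality. R is not serial — not valid.

A, C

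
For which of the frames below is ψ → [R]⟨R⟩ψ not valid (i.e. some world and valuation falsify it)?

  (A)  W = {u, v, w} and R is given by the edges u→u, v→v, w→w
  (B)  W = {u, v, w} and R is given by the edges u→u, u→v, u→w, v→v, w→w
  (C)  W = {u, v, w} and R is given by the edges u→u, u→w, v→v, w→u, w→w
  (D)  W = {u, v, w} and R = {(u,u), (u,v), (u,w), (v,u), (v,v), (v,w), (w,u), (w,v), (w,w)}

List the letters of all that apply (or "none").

The schema ψ → [R]⟨R⟩ψ is axiom B; it is valid on a frame iff R is symmetric.
(A) R is symmetric (every R-edge is matched by its reverse), so the schema is valid here.
(B) R is not symmetric (u R v but not v R u), so the schema fails here.
(C) R is symmetric (every R-edge is matched by its reverse), so the schema is valid here.
(D) R is symmetric (every R-edge is matched by its reverse), so the schema is valid here.

B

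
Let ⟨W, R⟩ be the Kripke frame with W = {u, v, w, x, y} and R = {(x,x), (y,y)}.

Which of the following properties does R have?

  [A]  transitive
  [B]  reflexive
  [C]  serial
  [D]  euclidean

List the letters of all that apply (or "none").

(A) transitive: R is closed under composition.
(B) not reflexive: not u R u.
(C) not serial: u has no R-successor.
(D) euclidean: any two R-successors of the same world are R-related.

A, D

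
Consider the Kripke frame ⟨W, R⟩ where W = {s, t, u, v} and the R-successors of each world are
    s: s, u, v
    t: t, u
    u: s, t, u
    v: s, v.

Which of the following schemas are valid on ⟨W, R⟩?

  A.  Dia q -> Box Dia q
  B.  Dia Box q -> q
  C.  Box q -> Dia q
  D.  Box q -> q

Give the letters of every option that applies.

B, C, D

R is reflexive: each world relates to itself.
R is symmetric: every R-edge is matched by its reverse.
R is not euclidean: s R u and s R v but not u R v.
R is serial: every world has an R-successor.
(A) axiom 5: valid iff R is euclidean. R is not euclidean — not valid.
(B) Dia Box q -> q is the dual of axiom B; it is valid on a frame exactly when R is symmetric. R is symmetric, so valid.
(C) Box q -> Dia q (axiom D) characterises the serial frames. R is serial — valid.
(D) Box q -> q is axiom T, which corresponds to reflexivity. R is reflexive — valid.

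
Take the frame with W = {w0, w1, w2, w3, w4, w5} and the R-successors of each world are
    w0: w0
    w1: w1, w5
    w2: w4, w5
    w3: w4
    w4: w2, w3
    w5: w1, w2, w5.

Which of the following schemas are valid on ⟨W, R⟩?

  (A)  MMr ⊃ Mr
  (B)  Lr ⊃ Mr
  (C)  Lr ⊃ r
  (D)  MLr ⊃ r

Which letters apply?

R is not reflexive: not w2 R w2.
R is symmetric: every R-edge is matched by its reverse.
R is not transitive: w1 R w5 and w5 R w2 but not w1 R w2.
R is serial: every world has an R-successor.
(A) MMr ⊃ Mr (the dual of axiom 4) characterises the transitive frames. R is not transitive — not valid.
(B) Lr ⊃ Mr is axiom D, which corresponds to seriality. R is serial — valid.
(C) axiom T: valid iff R is reflexive. R is not reflexive — not valid.
(D) the dual of axiom B: valid iff R is symmetric. R is symmetric — valid.

B, D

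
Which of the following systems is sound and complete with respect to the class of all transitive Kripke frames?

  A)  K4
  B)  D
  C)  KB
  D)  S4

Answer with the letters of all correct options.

(A) K4 is determined by exactly this class.
(B) D is determined by the class of serial frames.
(C) KB is determined by the class of symmetric frames.
(D) S4 is determined by the class of reflexive and transitive frames.

A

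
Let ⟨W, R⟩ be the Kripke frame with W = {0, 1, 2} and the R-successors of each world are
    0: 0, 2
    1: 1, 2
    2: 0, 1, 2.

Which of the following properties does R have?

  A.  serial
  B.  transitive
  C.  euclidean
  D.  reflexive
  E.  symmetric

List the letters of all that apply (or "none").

(A) serial: every world has an R-successor.
(B) not transitive: 0 R 2 and 2 R 1 but not 0 R 1.
(C) not euclidean: 2 R 0 and 2 R 1 but not 0 R 1.
(D) reflexive: each world relates to itself.
(E) symmetric: every R-edge is matched by its reverse.

A, D, E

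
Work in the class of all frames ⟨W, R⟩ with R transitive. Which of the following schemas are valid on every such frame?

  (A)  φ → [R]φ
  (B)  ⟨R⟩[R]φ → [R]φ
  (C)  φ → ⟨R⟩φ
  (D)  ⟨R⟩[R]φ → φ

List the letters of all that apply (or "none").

(A) φ → [R]φ (equivalent to ◇p→p) corresponds to R being a subset of the identity. Such an R need not be a subset of the identity, so not valid.
(B) ⟨R⟩[R]φ → [R]φ is the dual of axiom 5, which corresponds to the euclidean property. Such an R need not be euclidean — not valid.
(C) φ → ⟨R⟩φ is the dual of axiom T, which corresponds to reflexivity. Such an R need not be reflexive — not valid.
(D) ⟨R⟩[R]φ → φ is the dual of axiom B; it is valid on a frame exactly when R is symmetric. Such an R need not be symmetric, so not valid.

none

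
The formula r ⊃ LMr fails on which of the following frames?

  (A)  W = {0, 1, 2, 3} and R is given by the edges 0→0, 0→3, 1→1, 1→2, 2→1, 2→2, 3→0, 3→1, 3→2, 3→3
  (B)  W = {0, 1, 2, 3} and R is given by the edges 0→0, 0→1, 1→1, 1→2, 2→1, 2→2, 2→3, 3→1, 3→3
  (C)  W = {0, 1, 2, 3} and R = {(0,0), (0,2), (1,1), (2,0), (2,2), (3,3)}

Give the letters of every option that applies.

A, B

The schema r ⊃ LMr is axiom B; it is valid on a frame iff R is symmetric.
(A) R is not symmetric (3 R 1 but not 1 R 3), so the schema fails here.
(B) R is not symmetric (0 R 1 but not 1 R 0), so the schema fails here.
(C) R is symmetric (every R-edge is matched by its reverse), so the schema is valid here.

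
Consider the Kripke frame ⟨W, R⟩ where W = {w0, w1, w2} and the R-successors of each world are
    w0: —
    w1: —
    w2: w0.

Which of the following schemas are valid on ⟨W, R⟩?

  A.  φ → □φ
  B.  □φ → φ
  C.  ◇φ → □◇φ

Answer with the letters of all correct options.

none

R is not reflexive: not w0 R w0.
R is not euclidean: w2 R w0 and w2 R w0 but not w0 R w0.
R is not a subset of the identity: w2 R w0 with w2 ≠ w0.
(A) φ → □φ is equivalent to ◇p→p; it holds exactly when R ⊆ identity. Here R ⊄ identity — not valid.
(B) □φ → φ (axiom T) characterises the reflexive frames. R is not reflexive — not valid.
(C) ◇φ → □◇φ is axiom 5; it is valid on a frame exactly when R is euclidean. R is not euclidean, so not valid.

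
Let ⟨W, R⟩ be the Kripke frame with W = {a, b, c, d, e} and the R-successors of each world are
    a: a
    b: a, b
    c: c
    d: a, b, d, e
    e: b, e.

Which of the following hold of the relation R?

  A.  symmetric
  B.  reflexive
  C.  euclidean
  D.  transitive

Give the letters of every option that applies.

(A) not symmetric: b R a but not a R b.
(B) reflexive: each world relates to itself.
(C) not euclidean: b R a and b R b but not a R b.
(D) not transitive: e R b and b R a but not e R a.

B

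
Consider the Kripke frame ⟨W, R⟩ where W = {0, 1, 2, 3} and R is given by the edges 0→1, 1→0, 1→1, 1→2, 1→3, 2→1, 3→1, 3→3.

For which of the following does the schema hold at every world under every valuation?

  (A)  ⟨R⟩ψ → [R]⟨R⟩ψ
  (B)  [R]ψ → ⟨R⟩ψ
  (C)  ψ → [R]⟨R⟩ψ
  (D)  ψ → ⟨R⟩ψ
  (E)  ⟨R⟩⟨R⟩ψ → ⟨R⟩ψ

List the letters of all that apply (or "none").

R is not reflexive: not 0 R 0.
R is symmetric: every R-edge is matched by its reverse.
R is not transitive: 0 R 1 and 1 R 0 but not 0 R 0.
R is not euclidean: 1 R 0 and 1 R 2 but not 0 R 2.
R is serial: every world has an R-successor.
(A) axiom 5: valid iff R is euclidean. R is not euclidean — not valid.
(B) [R]ψ → ⟨R⟩ψ (axiom D) characterises the serial frames. R is serial — valid.
(C) ψ → [R]⟨R⟩ψ is axiom B; it is valid on a frame exactly when R is symmetric. R is symmetric, so valid.
(D) ψ → ⟨R⟩ψ is the dual of axiom T; it is valid on a frame exactly when R is reflexive. R is not reflexive, so not valid.
(E) ⟨R⟩⟨R⟩ψ → ⟨R⟩ψ is the dual of axiom 4, which corresponds to transitivity. R is not transitive — not valid.

B, C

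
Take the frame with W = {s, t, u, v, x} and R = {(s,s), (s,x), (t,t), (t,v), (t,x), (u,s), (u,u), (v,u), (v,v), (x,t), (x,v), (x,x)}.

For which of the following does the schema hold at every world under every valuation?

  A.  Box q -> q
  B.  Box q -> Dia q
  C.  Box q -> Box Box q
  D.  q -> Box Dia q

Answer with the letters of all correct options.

R is reflexive: each world relates to itself.
R is not symmetric: s R x but not x R s.
R is not transitive: s R x and x R t but not s R t.
R is serial: every world has an R-successor.
(A) Box q -> q is axiom T, which corresponds to reflexivity. R is reflexive — valid.
(B) Box q -> Dia q (axiom D) characterises the serial frames. R is serial — valid.
(C) Box q -> Box Box q (axiom 4) characterises the transitive frames. R is not transitive — not valid.
(D) q -> Box Dia q is axiom B; it is valid on a frame exactly when R is symmetric. R is not symmetric, so not valid.

A, B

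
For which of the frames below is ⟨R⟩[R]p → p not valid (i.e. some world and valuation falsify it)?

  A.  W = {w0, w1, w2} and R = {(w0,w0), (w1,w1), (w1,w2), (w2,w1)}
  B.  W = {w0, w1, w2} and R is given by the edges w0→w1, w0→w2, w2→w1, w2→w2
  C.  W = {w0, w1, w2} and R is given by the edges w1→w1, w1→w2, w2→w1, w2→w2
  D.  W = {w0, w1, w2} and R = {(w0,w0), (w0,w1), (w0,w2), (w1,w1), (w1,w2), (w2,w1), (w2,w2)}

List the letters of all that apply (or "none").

The schema ⟨R⟩[R]p → p is the dual of axiom B; it is valid on a frame iff R is symmetric.
(A) R is symmetric (every R-edge is matched by its reverse), so the schema is valid here.
(B) R is not symmetric (w0 R w1 but not w1 R w0), so the schema fails here.
(C) R is symmetric (every R-edge is matched by its reverse), so the schema is valid here.
(D) R is not symmetric (w0 R w1 but not w1 R w0), so the schema fails here.

B, D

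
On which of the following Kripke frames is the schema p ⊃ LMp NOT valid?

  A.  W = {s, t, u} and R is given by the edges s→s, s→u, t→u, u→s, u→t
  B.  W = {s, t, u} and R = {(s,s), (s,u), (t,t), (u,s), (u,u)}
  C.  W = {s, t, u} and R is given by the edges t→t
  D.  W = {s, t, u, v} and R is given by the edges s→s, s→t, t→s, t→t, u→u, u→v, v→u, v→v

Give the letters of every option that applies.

none

The schema p ⊃ LMp is axiom B; it is valid on a frame iff R is symmetric.
(A) R is symmetric (every R-edge is matched by its reverse), so the schema is valid here.
(B) R is symmetric (every R-edge is matched by its reverse), so the schema is valid here.
(C) R is symmetric (every R-edge is matched by its reverse), so the schema is valid here.
(D) R is symmetric (every R-edge is matched by its reverse), so the schema is valid here.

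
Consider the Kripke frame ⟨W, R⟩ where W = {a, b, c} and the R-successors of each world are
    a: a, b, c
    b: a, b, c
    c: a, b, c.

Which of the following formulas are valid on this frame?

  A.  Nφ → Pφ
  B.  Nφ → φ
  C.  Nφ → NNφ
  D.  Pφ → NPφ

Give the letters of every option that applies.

R is reflexive: each world relates to itself.
R is transitive: R is closed under composition.
R is euclidean: any two R-successors of the same world are R-related.
R is serial: every world has an R-successor.
(A) Nφ → Pφ (axiom D) characterises the serial frames. R is serial — valid.
(B) Nφ → φ is axiom T; it is valid on a frame exactly when R is reflexive. R is reflexive, so valid.
(C) Nφ → NNφ (axiom 4) characterises the transitive frames. R is transitive — valid.
(D) axiom 5: valid iff R is euclidean. R is euclidean — valid.

A, B, C, D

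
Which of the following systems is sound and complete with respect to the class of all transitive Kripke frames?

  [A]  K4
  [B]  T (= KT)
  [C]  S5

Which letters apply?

(A) K4 is determined by exactly this class.
(B) T (= KT) is determined by the class of reflexive frames.
(C) S5 is determined by the class of reflexive, symmetric, and transitive frames.

A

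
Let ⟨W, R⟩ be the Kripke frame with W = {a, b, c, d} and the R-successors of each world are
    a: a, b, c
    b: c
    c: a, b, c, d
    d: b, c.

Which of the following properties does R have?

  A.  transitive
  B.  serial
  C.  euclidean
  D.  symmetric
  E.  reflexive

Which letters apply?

B

(A) not transitive: a R c and c R d but not a R d.
(B) serial: every world has an R-successor.
(C) not euclidean: a R b and a R a but not b R a.
(D) not symmetric: a R b but not b R a.
(E) not reflexive: not b R b.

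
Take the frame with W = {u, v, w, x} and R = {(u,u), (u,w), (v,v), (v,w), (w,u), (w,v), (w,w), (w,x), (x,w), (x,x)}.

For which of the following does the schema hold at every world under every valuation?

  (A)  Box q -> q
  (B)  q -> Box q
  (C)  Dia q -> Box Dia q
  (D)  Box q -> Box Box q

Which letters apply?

A

R is reflexive: each world relates to itself.
R is not transitive: u R w and w R v but not u R v.
R is not euclidean: w R u and w R v but not u R v.
R is not a subset of the identity: u R w with u ≠ w.
(A) axiom T: valid iff R is reflexive. R is reflexive — valid.
(B) q -> Box q is valid only on frames where every R-edge is a self-loop. Here R ⊄ identity — not valid.
(C) Dia q -> Box Dia q (axiom 5) characterises the euclidean frames. R is not euclidean — not valid.
(D) Box q -> Box Box q is axiom 4; it is valid on a frame exactly when R is transitive. R is not transitive, so not valid.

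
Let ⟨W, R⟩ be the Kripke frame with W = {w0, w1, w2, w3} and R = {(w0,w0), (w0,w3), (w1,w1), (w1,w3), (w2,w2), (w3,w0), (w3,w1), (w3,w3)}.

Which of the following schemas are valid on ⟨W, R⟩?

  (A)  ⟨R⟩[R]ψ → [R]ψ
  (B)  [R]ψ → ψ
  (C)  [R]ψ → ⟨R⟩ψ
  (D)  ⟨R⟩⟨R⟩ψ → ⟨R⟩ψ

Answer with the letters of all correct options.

B, C

R is reflexive: each world relates to itself.
R is not transitive: w0 R w3 and w3 R w1 but not w0 R w1.
R is not euclidean: w3 R w0 and w3 R w1 but not w0 R w1.
R is serial: every world has an R-successor.
(A) ⟨R⟩[R]ψ → [R]ψ is the dual of axiom 5; it is valid on a frame exactly when R is euclidean. R is not euclidean, so not valid.
(B) [R]ψ → ψ (axiom T) characterises the reflexive frames. R is reflexive — valid.
(C) [R]ψ → ⟨R⟩ψ (axiom D) characterises the serial frames. R is serial — valid.
(D) ⟨R⟩⟨R⟩ψ → ⟨R⟩ψ is the dual of axiom 4, which corresponds to transitivity. R is not transitive — not valid.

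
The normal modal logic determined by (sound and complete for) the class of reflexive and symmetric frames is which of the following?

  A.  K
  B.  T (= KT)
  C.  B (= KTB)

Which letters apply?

(A) K is determined by the class of arbitrary frames.
(B) T (= KT) is determined by the class of reflexive frames.
(C) B (= KTB) is determined by exactly this class.

C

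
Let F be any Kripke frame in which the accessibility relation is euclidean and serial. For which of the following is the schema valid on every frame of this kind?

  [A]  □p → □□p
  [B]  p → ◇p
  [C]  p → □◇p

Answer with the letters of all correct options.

none

(A) □p → □□p is axiom 4; it is valid on a frame exactly when R is transitive. Such an R need not be transitive, so not valid.
(B) the dual of axiom T: valid iff R is reflexive. Such an R need not be reflexive — not valid.
(C) p → □◇p (axiom B) characterises the symmetric frames. Such an R need not be symmetric — not valid.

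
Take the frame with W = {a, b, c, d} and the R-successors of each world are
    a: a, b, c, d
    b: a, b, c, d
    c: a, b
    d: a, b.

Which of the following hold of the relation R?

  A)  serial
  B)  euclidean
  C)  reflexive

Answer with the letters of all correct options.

(A) serial: every world has an R-successor.
(B) not euclidean: a R c and a R d but not c R d.
(C) not reflexive: not c R c.

A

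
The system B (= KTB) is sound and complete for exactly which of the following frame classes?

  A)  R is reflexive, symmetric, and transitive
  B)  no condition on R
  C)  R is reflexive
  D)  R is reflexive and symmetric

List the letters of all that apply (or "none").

D

(A) this class determines S5, not B (= KTB).
(B) this class determines K, not B (= KTB).
(C) this class determines T (= KT), not B (= KTB).
(D) B (= KTB) is sound and complete for exactly this class.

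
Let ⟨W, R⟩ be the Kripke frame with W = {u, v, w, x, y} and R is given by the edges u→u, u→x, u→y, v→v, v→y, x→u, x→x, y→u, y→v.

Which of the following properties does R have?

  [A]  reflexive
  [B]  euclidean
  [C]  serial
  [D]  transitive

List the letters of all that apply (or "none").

none

(A) not reflexive: not w R w.
(B) not euclidean: u R x and u R y but not x R y.
(C) not serial: w has no R-successor.
(D) not transitive: u R y and y R v but not u R v.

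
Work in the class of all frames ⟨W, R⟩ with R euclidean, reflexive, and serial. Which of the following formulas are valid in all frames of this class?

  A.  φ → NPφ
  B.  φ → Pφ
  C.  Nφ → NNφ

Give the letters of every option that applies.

A relation that is euclidean, reflexive, and serial is also symmetric and transitive.
(A) axiom B: valid iff R is symmetric. Every such R is symmetric — valid.
(B) φ → Pφ is the dual of axiom T, which corresponds to reflexivity. Every such R is reflexive — valid.
(C) Nφ → NNφ is axiom 4; it is valid on a frame exactly when R is transitive. Every such R is transitive, so valid.

A, B, C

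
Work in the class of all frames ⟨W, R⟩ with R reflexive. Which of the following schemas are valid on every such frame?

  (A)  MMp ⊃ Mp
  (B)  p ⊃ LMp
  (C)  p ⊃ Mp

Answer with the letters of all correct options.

A reflexive relation is serial.
(A) MMp ⊃ Mp is the dual of axiom 4, which corresponds to transitivity. Such an R need not be transitive — not valid.
(B) p ⊃ LMp is axiom B; it is valid on a frame exactly when R is symmetric. Such an R need not be symmetric, so not valid.
(C) the dual of axiom T: valid iff R is reflexive. Every such R is reflexive — valid.

C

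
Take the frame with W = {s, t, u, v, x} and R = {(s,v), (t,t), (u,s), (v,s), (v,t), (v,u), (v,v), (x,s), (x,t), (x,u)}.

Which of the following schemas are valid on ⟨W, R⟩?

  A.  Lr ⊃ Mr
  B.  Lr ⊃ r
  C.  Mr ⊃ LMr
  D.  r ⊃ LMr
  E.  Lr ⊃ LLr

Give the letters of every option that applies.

R is not reflexive: not s R s.
R is not symmetric: u R s but not s R u.
R is not transitive: s R v and v R s but not s R s.
R is not euclidean: v R s and v R t but not s R t.
R is serial: every world has an R-successor.
(A) Lr ⊃ Mr is axiom D; it is valid on a frame exactly when R is serial. R is serial, so valid.
(B) Lr ⊃ r (axiom T) characterises the reflexive frames. R is not reflexive — not valid.
(C) Mr ⊃ LMr is axiom 5; it is valid on a frame exactly when R is euclidean. R is not euclidean, so not valid.
(D) axiom B: valid iff R is symmetric. R is not symmetric — not valid.
(E) Lr ⊃ LLr (axiom 4) characterises the transitive frames. R is not transitive — not valid.

A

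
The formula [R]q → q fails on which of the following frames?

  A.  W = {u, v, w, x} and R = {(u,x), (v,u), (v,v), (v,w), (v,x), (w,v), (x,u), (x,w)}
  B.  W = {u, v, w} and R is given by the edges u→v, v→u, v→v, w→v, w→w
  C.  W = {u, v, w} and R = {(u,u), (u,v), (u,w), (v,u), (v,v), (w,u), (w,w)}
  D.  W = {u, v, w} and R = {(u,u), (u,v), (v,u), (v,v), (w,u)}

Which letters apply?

The schema [R]q → q is axiom T; it is valid on a frame iff R is reflexive.
(A) R is not reflexive (not u R u), so the schema fails here.
(B) R is not reflexive (not u R u), so the schema fails here.
(C) R is reflexive (each world relates to itself), so the schema is valid here.
(D) R is not reflexive (not w R w), so the schema fails here.

A, B, D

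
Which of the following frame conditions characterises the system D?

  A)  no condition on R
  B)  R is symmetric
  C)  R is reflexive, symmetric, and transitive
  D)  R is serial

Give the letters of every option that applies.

D

(A) this class determines K, not D.
(B) this class determines KB, not D.
(C) this class determines S5, not D.
(D) D is sound and complete for exactly this class.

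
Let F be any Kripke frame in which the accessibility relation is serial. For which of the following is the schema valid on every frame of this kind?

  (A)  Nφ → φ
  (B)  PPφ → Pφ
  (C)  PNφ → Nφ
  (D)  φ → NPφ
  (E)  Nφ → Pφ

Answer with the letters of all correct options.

E

(A) Nφ → φ is axiom T, which corresponds to reflexivity. Such an R need not be reflexive — not valid.
(B) PPφ → Pφ is the dual of axiom 4, which corresponds to transitivity. Such an R need not be transitive — not valid.
(C) PNφ → Nφ is the dual of axiom 5; it is valid on a frame exactly when R is euclidean. Such an R need not be euclidean, so not valid.
(D) φ → NPφ (axiom B) characterises the symmetric frames. Such an R need not be symmetric — not valid.
(E) Nφ → Pφ (axiom D) characterises the serial frames. Every such R is serial — valid.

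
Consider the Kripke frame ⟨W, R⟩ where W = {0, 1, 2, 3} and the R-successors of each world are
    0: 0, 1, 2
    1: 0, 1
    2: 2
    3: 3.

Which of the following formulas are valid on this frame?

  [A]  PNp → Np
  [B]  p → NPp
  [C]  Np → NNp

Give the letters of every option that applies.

R is not symmetric: 0 R 2 but not 2 R 0.
R is not transitive: 1 R 0 and 0 R 2 but not 1 R 2.
R is not euclidean: 0 R 1 and 0 R 2 but not 1 R 2.
(A) PNp → Np is the dual of axiom 5; it is valid on a frame exactly when R is euclidean. R is not euclidean, so not valid.
(B) p → NPp (axiom B) characterises the symmetric frames. R is not symmetric — not valid.
(C) Np → NNp is axiom 4, which corresponds to transitivity. R is not transitive — not valid.

none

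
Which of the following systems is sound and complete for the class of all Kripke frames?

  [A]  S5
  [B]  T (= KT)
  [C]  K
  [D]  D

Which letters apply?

(A) S5 is determined by the class of reflexive, symmetric, and transitive frames.
(B) T (= KT) is determined by the class of reflexive frames.
(C) K is determined by exactly this class.
(D) D is determined by the class of serial frames.

C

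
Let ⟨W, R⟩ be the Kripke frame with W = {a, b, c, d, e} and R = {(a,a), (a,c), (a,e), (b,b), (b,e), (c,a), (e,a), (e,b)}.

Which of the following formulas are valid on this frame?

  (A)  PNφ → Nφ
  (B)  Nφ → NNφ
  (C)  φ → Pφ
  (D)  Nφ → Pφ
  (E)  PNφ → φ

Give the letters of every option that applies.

E

R is not reflexive: not c R c.
R is symmetric: every R-edge is matched by its reverse.
R is not transitive: a R e and e R b but not a R b.
R is not euclidean: a R c and a R e but not c R e.
R is not serial: d has no R-successor.
(A) PNφ → Nφ is the dual of axiom 5, which corresponds to the euclidean property. R is not euclidean — not valid.
(B) Nφ → NNφ is axiom 4, which corresponds to transitivity. R is not transitive — not valid.
(C) φ → Pφ (the dual of axiom T) characterises the reflexive frames. R is not reflexive — not valid.
(D) Nφ → Pφ (axiom D) characterises the serial frames. R is not serial — not valid.
(E) the dual of axiom B: valid iff R is symmetric. R is symmetric — valid.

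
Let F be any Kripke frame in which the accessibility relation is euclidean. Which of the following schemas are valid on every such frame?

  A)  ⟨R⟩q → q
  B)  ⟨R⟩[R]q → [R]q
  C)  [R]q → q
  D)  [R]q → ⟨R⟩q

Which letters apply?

B

(A) ⟨R⟩q → q (the converse of T) corresponds to R being a subset of the identity. Such an R need not be a subset of the identity, so not valid.
(B) ⟨R⟩[R]q → [R]q is the dual of axiom 5; it is valid on a frame exactly when R is euclidean. Every such R is euclidean, so valid.
(C) axiom T: valid iff R is reflexive. Such an R need not be reflexive — not valid.
(D) axiom D: valid iff R is serial. Such an R need not be serial — not valid.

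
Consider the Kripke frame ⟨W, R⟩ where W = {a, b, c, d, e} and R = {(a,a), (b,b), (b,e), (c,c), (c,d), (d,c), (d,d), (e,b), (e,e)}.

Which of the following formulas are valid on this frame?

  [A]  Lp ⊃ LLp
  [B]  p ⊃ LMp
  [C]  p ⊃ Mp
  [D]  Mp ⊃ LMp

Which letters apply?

R is reflexive: each world relates to itself.
R is symmetric: every R-edge is matched by its reverse.
R is transitive: R is closed under composition.
R is euclidean: any two R-successors of the same world are R-related.
(A) Lp ⊃ LLp (axiom 4) characterises the transitive frames. R is transitive — valid.
(B) p ⊃ LMp is axiom B; it is valid on a frame exactly when R is symmetric. R is symmetric, so valid.
(C) p ⊃ Mp is the dual of axiom T; it is valid on a frame exactly when R is reflexive. R is reflexive, so valid.
(D) Mp ⊃ LMp (axiom 5) characterises the euclidean frames. R is euclidean — valid.

A, B, C, D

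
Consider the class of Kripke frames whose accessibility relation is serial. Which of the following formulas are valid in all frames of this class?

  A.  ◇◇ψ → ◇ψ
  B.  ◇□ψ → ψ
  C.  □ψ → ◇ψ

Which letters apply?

C

(A) ◇◇ψ → ◇ψ (the dual of axiom 4) characterises the transitive frames. Such an R need not be transitive — not valid.
(B) ◇□ψ → ψ is the dual of axiom B, which corresponds to symmetry. Such an R need not be symmetric — not valid.
(C) axiom D: valid iff R is serial. Every such R is serial — valid.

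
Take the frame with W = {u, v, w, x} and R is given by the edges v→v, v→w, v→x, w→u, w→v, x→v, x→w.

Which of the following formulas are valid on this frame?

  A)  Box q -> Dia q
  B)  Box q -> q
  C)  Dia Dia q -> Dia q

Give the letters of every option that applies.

none

R is not reflexive: not u R u.
R is not transitive: v R w and w R u but not v R u.
R is not serial: u has no R-successor.
(A) Box q -> Dia q is axiom D; it is valid on a frame exactly when R is serial. R is not serial, so not valid.
(B) axiom T: valid iff R is reflexive. R is not reflexive — not valid.
(C) the dual of axiom 4: valid iff R is transitive. R is not transitive — not valid.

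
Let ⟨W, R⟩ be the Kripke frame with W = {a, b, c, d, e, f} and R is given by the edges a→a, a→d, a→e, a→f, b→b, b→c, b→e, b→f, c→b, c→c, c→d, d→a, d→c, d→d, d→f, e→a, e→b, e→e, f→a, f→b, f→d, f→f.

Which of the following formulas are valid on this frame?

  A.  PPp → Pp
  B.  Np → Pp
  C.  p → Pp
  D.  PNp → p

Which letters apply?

R is reflexive: each world relates to itself.
R is symmetric: every R-edge is matched by its reverse.
R is not transitive: a R d and d R c but not a R c.
R is serial: every world has an R-successor.
(A) the dual of axiom 4: valid iff R is transitive. R is not transitive — not valid.
(B) Np → Pp (axiom D) characterises the serial frames. R is serial — valid.
(C) the dual of axiom T: valid iff R is reflexive. R is reflexive — valid.
(D) PNp → p is the dual of axiom B; it is valid on a frame exactly when R is symmetric. R is symmetric, so valid.

B, C, D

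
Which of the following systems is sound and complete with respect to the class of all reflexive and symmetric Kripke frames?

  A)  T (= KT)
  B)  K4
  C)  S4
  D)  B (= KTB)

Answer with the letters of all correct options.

D

(A) T (= KT) is determined by the class of reflexive frames.
(B) K4 is determined by the class of transitive frames.
(C) S4 is determined by the class of reflexive and transitive frames.
(D) B (= KTB) is determined by exactly this class.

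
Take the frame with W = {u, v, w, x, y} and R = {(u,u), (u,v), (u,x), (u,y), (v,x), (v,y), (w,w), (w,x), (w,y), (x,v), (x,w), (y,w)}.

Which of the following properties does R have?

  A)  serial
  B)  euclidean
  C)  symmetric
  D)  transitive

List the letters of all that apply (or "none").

(A) serial: every world has an R-successor.
(B) not euclidean: u R v and u R u but not v R u.
(C) not symmetric: u R v but not v R u.
(D) not transitive: u R x and x R w but not u R w.

A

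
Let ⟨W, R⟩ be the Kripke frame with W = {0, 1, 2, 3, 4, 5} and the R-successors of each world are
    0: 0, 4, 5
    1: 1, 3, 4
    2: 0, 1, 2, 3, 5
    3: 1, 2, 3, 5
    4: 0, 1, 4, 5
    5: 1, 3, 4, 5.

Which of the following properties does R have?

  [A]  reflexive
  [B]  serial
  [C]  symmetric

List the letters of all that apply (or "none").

(A) reflexive: each world relates to itself.
(B) serial: every world has an R-successor.
(C) not symmetric: 0 R 5 but not 5 R 0.

A, B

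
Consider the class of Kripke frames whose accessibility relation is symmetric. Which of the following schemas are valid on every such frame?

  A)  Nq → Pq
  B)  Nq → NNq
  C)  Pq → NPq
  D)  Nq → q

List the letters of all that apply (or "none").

none

(A) Nq → Pq is axiom D, which corresponds to seriality. Such an R need not be serial — not valid.
(B) axiom 4: valid iff R is transitive. Such an R need not be transitive — not valid.
(C) axiom 5: valid iff R is euclidean. Such an R need not be euclidean — not valid.
(D) axiom T: valid iff R is reflexive. Such an R need not be reflexive — not valid.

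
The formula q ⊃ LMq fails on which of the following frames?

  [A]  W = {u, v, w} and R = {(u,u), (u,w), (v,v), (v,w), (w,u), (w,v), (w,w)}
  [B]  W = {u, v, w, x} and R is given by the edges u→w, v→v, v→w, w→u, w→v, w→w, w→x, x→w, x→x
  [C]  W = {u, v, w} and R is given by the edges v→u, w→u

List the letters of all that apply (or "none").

The schema q ⊃ LMq is axiom B; it is valid on a frame iff R is symmetric.
(A) R is symmetric (every R-edge is matched by its reverse), so the schema is valid here.
(B) R is symmetric (every R-edge is matched by its reverse), so the schema is valid here.
(C) R is not symmetric (v R u but not u R v), so the schema fails here.

C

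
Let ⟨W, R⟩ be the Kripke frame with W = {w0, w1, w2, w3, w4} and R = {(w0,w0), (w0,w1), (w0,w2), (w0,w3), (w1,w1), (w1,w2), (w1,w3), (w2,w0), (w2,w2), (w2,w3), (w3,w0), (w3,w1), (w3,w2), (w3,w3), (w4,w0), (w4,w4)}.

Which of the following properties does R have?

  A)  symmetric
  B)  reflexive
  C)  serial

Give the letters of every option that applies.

(A) not symmetric: w0 R w1 but not w1 R w0.
(B) reflexive: each world relates to itself.
(C) serial: every world has an R-successor.

B, C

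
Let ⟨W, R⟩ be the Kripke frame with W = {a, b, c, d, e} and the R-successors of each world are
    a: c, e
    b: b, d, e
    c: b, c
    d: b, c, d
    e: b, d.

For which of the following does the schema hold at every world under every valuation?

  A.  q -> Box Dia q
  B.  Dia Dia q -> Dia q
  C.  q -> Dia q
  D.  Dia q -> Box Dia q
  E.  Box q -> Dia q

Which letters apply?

E

R is not reflexive: not a R a.
R is not symmetric: a R c but not c R a.
R is not transitive: a R c and c R b but not a R b.
R is not euclidean: a R c and a R e but not c R e.
R is serial: every world has an R-successor.
(A) axiom B: valid iff R is symmetric. R is not symmetric — not valid.
(B) Dia Dia q -> Dia q (the dual of axiom 4) characterises the transitive frames. R is not transitive — not valid.
(C) the dual of axiom T: valid iff R is reflexive. R is not reflexive — not valid.
(D) axiom 5: valid iff R is euclidean. R is not euclidean — not valid.
(E) Box q -> Dia q is axiom D, which corresponds to seriality. R is serial — valid.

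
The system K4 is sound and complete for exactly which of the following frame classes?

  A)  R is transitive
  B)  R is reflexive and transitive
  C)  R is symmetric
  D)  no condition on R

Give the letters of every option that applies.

(A) K4 is sound and complete for exactly this class.
(B) this class determines S4, not K4.
(C) this class determines KB, not K4.
(D) this class determines K, not K4.

A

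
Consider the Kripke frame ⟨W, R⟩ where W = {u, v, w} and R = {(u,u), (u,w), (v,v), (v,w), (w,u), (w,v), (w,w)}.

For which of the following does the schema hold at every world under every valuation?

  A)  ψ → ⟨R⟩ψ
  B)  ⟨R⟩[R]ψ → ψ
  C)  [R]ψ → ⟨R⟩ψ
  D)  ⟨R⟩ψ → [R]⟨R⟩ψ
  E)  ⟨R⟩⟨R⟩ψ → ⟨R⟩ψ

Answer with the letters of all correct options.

A, B, C

R is reflexive: each world relates to itself.
R is symmetric: every R-edge is matched by its reverse.
R is not transitive: u R w and w R v but not u R v.
R is not euclidean: w R u and w R v but not u R v.
R is serial: every world has an R-successor.
(A) ψ → ⟨R⟩ψ is the dual of axiom T; it is valid on a frame exactly when R is reflexive. R is reflexive, so valid.
(B) ⟨R⟩[R]ψ → ψ is the dual of axiom B, which corresponds to symmetry. R is symmetric — valid.
(C) [R]ψ → ⟨R⟩ψ is axiom D; it is valid on a frame exactly when R is serial. R is serial, so valid.
(D) ⟨R⟩ψ → [R]⟨R⟩ψ is axiom 5; it is valid on a frame exactly when R is euclidean. R is not euclidean, so not valid.
(E) the dual of axiom 4: valid iff R is transitive. R is not transitive — not valid.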